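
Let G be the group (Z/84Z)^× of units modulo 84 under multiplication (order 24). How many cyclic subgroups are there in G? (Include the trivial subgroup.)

Each element a generates a cyclic subgroup ⟨a⟩; distinct elements may generate the same one (a cyclic group of order d has φ(d) generators).
Cyclic subgroups by order — order 1: 1; order 2: 7; order 3: 1; order 6: 7.
Total: 16.

16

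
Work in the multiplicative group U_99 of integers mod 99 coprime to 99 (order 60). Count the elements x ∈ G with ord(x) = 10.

Enumerating element orders in G gives 12 elements of order 10.

12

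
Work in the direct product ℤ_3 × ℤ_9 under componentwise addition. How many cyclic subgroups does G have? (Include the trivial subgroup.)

Group the elements of G by the cyclic subgroup they generate; each cyclic subgroup of order d accounts for φ(d) elements.
Cyclic subgroups by order — order 1: 1; order 3: 4; order 9: 3.
Total: 8.

8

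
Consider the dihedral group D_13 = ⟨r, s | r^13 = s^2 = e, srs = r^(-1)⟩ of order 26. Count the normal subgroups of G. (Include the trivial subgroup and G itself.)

G has 16 subgroups. Checking conjugation-invariance by order — order 1: 1/1 normal; order 2: 0/13 normal; order 13: 1/1 normal; order 26: 1/1 normal.
Total normal subgroups: 3.

3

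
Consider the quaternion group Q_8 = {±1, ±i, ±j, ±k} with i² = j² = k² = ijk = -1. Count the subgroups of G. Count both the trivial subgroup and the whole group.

6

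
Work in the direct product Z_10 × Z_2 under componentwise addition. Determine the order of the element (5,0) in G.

The order of (5,0) in Z_10 × Z_2 is lcm(ord(5) in Z_10, ord(0) in Z_2).
ord(5) = 2 and ord(0) = 1, so |⟨(5,0)⟩| = lcm(2, 1) = 2.

2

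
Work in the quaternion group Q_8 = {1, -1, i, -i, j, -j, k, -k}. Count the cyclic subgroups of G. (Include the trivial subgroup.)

5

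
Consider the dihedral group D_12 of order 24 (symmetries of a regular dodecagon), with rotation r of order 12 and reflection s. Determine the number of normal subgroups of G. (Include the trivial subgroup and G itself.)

G has 34 subgroups. Checking conjugation-invariance by order — order 1: 1/1 normal; order 2: 1/13 normal; order 3: 1/1 normal; order 4: 1/7 normal; order 6: 1/5 normal; order 8: 0/3 normal; order 12: 3/3 normal; order 24: 1/1 normal.
Total normal subgroups: 9.

9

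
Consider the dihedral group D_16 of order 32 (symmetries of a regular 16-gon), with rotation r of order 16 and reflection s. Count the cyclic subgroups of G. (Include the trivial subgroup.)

A cyclic subgroup of order d is generated by each of its φ(d) elements of order d, so the cyclic subgroups of order d number (#elements of order d)/φ(d).
Cyclic subgroups by order — order 1: 1; order 2: 17; order 4: 1; order 8: 1; order 16: 1.
Total: 21.

21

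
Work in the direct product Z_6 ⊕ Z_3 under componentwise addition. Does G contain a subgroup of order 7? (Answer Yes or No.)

No

7 does not divide |G| = 18, so by Lagrange no subgroup of order 7 exists.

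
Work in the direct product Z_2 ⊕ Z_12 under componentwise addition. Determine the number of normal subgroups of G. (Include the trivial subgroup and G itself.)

16

G is abelian, so every subgroup is normal.
G has 16 subgroups in total, hence 16 normal subgroups.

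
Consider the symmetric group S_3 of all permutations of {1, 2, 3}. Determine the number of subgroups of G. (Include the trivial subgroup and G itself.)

6

|G| = 6, so by Lagrange every subgroup order divides 6. Divisors: 1, 2, 3, 6.
Subgroups by order — order 1: 1; order 2: 3; order 3: 1; order 6: 1.
Total: 1 + 3 + 1 + 1 = 6.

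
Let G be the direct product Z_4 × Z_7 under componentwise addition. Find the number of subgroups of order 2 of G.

|G| = 28 and 2 | 28, so subgroups of order 2 are possible by Lagrange.
The subgroups of order 2 are: {(0,0), (2,0)}.
So G has 1 subgroup of order 2.

1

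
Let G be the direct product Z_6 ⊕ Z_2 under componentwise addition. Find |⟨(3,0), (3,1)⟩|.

|⟨(3,0)⟩| = 2 and |⟨(3,1)⟩| = 2, so |H| is a multiple of lcm(2, 2) = 2 and divides |G| = 12.
Closing under the operation: H = {(0,0), (0,1), (3,0), (3,1)}, so |H| = 4.

4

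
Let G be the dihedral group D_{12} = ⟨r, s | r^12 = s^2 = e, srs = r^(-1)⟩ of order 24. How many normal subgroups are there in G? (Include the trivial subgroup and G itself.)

G has 34 subgroups. Checking conjugation-invariance by order — order 1: 1/1 normal; order 2: 1/13 normal; order 3: 1/1 normal; order 4: 1/7 normal; order 6: 1/5 normal; order 8: 0/3 normal; order 12: 3/3 normal; order 24: 1/1 normal.
Total normal subgroups: 9.

9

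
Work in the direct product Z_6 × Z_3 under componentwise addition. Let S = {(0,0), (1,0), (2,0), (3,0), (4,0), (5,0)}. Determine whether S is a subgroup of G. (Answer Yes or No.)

|S| = 6 divides |G| = 18, consistent with Lagrange.
S contains the identity, every element's inverse is in S, and S is closed under +: it is a subgroup.
In fact S = ⟨(5,0)⟩.

Yes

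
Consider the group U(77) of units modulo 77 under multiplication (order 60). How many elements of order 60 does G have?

No element of G has order 60 (even though 60 | 60).

0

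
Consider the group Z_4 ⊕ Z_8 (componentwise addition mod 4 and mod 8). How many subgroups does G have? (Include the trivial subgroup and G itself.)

|G| = 32, so by Lagrange every subgroup order divides 32. Divisors: 1, 2, 4, 8, 16, 32.
Subgroups by order — order 1: 1; order 2: 3; order 4: 7; order 8: 7; order 16: 3; order 32: 1.
Total: 1 + 3 + 7 + 7 + 3 + 1 = 22.

22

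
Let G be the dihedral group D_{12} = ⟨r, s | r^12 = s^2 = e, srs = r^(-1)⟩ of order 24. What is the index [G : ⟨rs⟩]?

12

|⟨rs⟩| = 2 and |G| = 24.
By Lagrange, [G : H] = |G|/|H| = 24/2 = 12.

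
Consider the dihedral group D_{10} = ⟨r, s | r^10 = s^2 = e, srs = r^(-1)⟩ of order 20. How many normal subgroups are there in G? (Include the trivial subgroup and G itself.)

7

G has 22 subgroups. Checking conjugation-invariance by order — order 1: 1/1 normal; order 2: 1/11 normal; order 4: 0/5 normal; order 5: 1/1 normal; order 10: 3/3 normal; order 20: 1/1 normal.
Total normal subgroups: 7.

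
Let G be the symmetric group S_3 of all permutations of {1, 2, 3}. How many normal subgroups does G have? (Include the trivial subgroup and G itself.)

3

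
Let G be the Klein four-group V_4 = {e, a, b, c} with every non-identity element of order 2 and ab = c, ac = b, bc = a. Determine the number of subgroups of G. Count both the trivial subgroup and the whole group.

5

|G| = 4, so by Lagrange every subgroup order divides 4. Divisors: 1, 2, 4.
Subgroups by order — order 1: 1; order 2: 3; order 4: 1.
Total: 1 + 3 + 1 = 5.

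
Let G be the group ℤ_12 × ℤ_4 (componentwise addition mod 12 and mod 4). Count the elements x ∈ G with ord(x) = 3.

An element (a,b) has order lcm(ord(a), ord(b)); count pairs with lcm equal to 3.
Enumerating gives 2 such elements.

2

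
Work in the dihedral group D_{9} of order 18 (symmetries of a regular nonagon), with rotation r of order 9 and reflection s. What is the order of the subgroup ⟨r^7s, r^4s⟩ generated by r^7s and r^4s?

|⟨r^7s⟩| = 2 and |⟨r^4s⟩| = 2, so |H| is a multiple of lcm(2, 2) = 2 and divides |G| = 18.
Closing under the operation: H = {e, r^3, r^6, rs, r^4s, r^7s}, so |H| = 6.

6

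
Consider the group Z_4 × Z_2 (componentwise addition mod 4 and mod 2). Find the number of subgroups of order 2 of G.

3

|G| = 8 and 2 | 8, so subgroups of order 2 are possible by Lagrange.
The subgroups of order 2 are: {(0,0), (0,1)}; {(0,0), (2,0)}; {(0,0), (2,1)}.
So G has 3 subgroups of order 2.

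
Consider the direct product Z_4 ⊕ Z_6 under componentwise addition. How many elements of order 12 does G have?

An element (a,b) has order lcm(ord(a), ord(b)); count pairs with lcm equal to 12.
Enumerating gives 8 such elements.

8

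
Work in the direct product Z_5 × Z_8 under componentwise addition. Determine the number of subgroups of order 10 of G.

1

|G| = 40 and 10 | 40, so subgroups of order 10 are possible by Lagrange.
The subgroups of order 10 are: {(0,0), (0,4), (1,0), (1,4), (2,0), (2,4), (3,0), (3,4), (4,0), (4,4)}.
So G has 1 subgroup of order 10.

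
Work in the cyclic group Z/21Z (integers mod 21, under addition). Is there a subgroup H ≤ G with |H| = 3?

3 | 21. A subgroup of order 3 is {0, 7, 14}.

Yes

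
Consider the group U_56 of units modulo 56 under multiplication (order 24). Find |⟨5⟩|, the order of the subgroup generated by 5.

Compute successive powers of 5 mod 56: 5, 25, 13, 9, 45, 1; 5^6 ≡ 1 (mod 56).
So |⟨5⟩| = 6.

6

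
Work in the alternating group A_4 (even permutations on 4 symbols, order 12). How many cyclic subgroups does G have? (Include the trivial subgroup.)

8

A cyclic subgroup of order d is generated by each of its φ(d) elements of order d, so the cyclic subgroups of order d number (#elements of order d)/φ(d).
Cyclic subgroups by order — order 1: 1; order 2: 3; order 3: 4.
Total: 8.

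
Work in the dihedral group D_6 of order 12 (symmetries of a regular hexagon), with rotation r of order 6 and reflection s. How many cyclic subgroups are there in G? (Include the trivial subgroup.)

10

Each element a generates a cyclic subgroup ⟨a⟩; distinct elements may generate the same one (a cyclic group of order d has φ(d) generators).
Cyclic subgroups by order — order 1: 1; order 2: 7; order 3: 1; order 6: 1.
Total: 10.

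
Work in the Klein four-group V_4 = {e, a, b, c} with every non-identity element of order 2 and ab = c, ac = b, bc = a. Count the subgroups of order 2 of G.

3

|G| = 4 and 2 | 4, so subgroups of order 2 are possible by Lagrange.
The subgroups of order 2 are: {e, a}; {e, b}; {e, c}.
So G has 3 subgroups of order 2.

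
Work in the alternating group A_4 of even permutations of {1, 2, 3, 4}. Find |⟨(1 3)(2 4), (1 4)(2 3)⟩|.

|⟨(1 3)(2 4)⟩| = 2 and |⟨(1 4)(2 3)⟩| = 2, so |H| is a multiple of lcm(2, 2) = 2 and divides |G| = 12.
Closing under the operation: H = {e, (1 2)(3 4), (1 3)(2 4), (1 4)(2 3)}, so |H| = 4.

4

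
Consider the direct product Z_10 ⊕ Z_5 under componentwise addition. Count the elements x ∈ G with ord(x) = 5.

An element (a,b) has order lcm(ord(a), ord(b)); count pairs with lcm equal to 5.
Enumerating gives 24 such elements.

24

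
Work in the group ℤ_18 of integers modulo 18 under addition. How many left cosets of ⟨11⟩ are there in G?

1

|⟨11⟩| = 18 and |G| = 18.
By Lagrange, [G : H] = |G|/|H| = 18/18 = 1.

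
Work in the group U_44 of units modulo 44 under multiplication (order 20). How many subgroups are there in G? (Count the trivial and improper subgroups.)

|G| = 20, so by Lagrange every subgroup order divides 20. Divisors: 1, 2, 4, 5, 10, 20.
Subgroups by order — order 1: 1; order 2: 3; order 4: 1; order 5: 1; order 10: 3; order 20: 1.
Total: 1 + 3 + 1 + 1 + 3 + 1 = 10.

10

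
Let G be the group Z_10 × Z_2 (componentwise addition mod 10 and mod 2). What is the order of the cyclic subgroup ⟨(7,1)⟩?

The order of (7,1) in Z_10 × Z_2 is lcm(ord(7) in Z_10, ord(1) in Z_2).
ord(7) = 10 and ord(1) = 2, so |⟨(7,1)⟩| = lcm(10, 2) = 10.

10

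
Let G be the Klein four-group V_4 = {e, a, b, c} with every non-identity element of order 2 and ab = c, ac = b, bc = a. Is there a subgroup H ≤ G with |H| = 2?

Yes

2 | 4. A subgroup of order 2 is {e, a}.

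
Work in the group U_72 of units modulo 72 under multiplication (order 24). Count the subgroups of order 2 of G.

|G| = 24 and 2 | 24, so subgroups of order 2 are possible by Lagrange.
The subgroups of order 2 are: {1, 17}; {1, 19}; {1, 35}; {1, 37}; … (7 in all).
So G has 7 subgroups of order 2.

7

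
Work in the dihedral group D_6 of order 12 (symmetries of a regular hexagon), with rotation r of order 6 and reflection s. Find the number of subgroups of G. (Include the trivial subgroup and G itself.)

|G| = 12, so by Lagrange every subgroup order divides 12. Divisors: 1, 2, 3, 4, 6, 12.
Subgroups by order — order 1: 1; order 2: 7; order 3: 1; order 4: 3; order 6: 3; order 12: 1.
Total: 1 + 7 + 1 + 3 + 3 + 1 = 16.

16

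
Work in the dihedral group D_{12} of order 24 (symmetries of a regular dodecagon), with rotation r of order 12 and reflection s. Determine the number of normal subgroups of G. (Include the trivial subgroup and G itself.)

9

G has 34 subgroups. Checking conjugation-invariance by order — order 1: 1/1 normal; order 2: 1/13 normal; order 3: 1/1 normal; order 4: 1/7 normal; order 6: 1/5 normal; order 8: 0/3 normal; order 12: 3/3 normal; order 24: 1/1 normal.
Total normal subgroups: 9.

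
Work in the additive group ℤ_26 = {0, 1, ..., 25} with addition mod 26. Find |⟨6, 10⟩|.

13

|⟨6⟩| = 13 and |⟨10⟩| = 13, so |H| is a multiple of lcm(13, 13) = 13 and divides |G| = 26.
Closing under the operation: H = {0, 2, 4, 6, 8, 10, 12, 14, 16, 18, 20, 22, 24}, so |H| = 13.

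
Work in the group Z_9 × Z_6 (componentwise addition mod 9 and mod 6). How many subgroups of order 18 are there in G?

|G| = 54 and 18 | 54, so subgroups of order 18 are possible by Lagrange.
The subgroups of order 18 are: {(0,0), (0,1), (0,2), (0,3), (0,4), (0,5), (3,0), (3,1), (3,2), (3,3), (3,4), (3,5), (6,0), (6,1), (6,2), (6,3), (6,4), (6,5)}; {(0,0), (0,3), (1,0), (1,3), (2,0), (2,3), (3,0), (3,3), (4,0), (4,3), (5,0), (5,3), (6,0), (6,3), (7,0), (7,3), (8,0), (8,3)}; {(0,0), (0,3), (1,1), (1,4), (2,2), (2,5), (3,0), (3,3), (4,1), (4,4), (5,2), (5,5), (6,0), (6,3), (7,1), (7,4), (8,2), (8,5)}; {(0,0), (0,3), (1,2), (1,5), (2,1), (2,4), (3,0), (3,3), (4,2), (4,5), (5,1), (5,4), (6,0), (6,3), (7,2), (7,5), (8,1), (8,4)}.
So G has 4 subgroups of order 18.

4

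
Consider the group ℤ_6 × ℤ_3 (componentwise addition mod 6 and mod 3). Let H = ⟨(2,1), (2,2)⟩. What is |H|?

|⟨(2,1)⟩| = 3 and |⟨(2,2)⟩| = 3, so |H| is a multiple of lcm(3, 3) = 3 and divides |G| = 18.
Closing under the operation: H = {(0,0), (0,1), (0,2), (2,0), (2,1), (2,2), (4,0), (4,1), (4,2)}, so |H| = 9.

9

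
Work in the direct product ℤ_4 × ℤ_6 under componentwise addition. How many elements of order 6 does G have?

An element (a,b) has order lcm(ord(a), ord(b)); count pairs with lcm equal to 6.
Enumerating gives 6 such elements.

6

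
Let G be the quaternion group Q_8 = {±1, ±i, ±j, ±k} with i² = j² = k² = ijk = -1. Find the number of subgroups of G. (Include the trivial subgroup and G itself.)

6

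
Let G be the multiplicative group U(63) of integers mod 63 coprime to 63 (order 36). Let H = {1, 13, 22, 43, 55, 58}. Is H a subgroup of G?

No

58 ∈ H but its inverse 25 ∉ H, so H is not a subgroup.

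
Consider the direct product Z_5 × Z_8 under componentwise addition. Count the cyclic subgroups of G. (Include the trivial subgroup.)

Each element a generates a cyclic subgroup ⟨a⟩; distinct elements may generate the same one (a cyclic group of order d has φ(d) generators).
Cyclic subgroups by order — order 1: 1; order 2: 1; order 4: 1; order 5: 1; order 8: 1; order 10: 1; order 20: 1; order 40: 1.
Total: 8.

8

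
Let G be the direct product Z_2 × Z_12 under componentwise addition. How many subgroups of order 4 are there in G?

|G| = 24 and 4 | 24, so subgroups of order 4 are possible by Lagrange.
The subgroups of order 4 are: {(0,0), (0,3), (0,6), (0,9)}; {(0,0), (0,6), (1,0), (1,6)}; {(0,0), (0,6), (1,3), (1,9)}.
So G has 3 subgroups of order 4.

3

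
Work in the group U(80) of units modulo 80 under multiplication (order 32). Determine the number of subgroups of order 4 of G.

|G| = 32 and 4 | 32, so subgroups of order 4 are possible by Lagrange.
The subgroups of order 4 are: {1, 11, 41, 51}; {1, 9, 13, 37}; {1, 17, 33, 49}; {1, 19, 41, 59}; … (19 in all).
So G has 19 subgroups of order 4.

19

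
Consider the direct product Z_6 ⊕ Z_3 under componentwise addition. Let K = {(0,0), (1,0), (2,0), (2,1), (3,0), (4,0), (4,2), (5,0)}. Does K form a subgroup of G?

No

|K| = 8 does not divide |G| = 18, so by Lagrange K is not a subgroup.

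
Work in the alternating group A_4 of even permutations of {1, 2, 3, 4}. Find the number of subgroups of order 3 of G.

|G| = 12 and 3 | 12, so subgroups of order 3 are possible by Lagrange.
The subgroups of order 3 are: {e, (1 2 3), (1 3 2)}; {e, (1 2 4), (1 4 2)}; {e, (1 3 4), (1 4 3)}; {e, (2 3 4), (2 4 3)}.
So G has 4 subgroups of order 3.

4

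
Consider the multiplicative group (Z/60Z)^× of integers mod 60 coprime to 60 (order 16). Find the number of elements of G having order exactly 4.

8

The elements of order 4 are: 7, 13, 17, 23, 37, 43, 47, 53.
That's 8.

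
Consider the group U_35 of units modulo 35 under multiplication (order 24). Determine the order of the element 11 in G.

Compute successive powers of 11 mod 35: 11, 16, 1; 11^3 ≡ 1 (mod 35).
So |⟨11⟩| = 3.

3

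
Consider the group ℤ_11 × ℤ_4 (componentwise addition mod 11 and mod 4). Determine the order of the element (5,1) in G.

44

The order of (5,1) in Z_11 × Z_4 is lcm(ord(5) in Z_11, ord(1) in Z_4).
ord(5) = 11 and ord(1) = 4, so |⟨(5,1)⟩| = lcm(11, 4) = 44.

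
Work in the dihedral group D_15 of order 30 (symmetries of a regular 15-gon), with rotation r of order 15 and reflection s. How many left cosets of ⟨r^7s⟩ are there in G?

15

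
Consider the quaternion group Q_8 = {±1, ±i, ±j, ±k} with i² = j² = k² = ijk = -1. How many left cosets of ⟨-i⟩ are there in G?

2

|⟨-i⟩| = 4 and |G| = 8.
By Lagrange, [G : H] = |G|/|H| = 8/4 = 2.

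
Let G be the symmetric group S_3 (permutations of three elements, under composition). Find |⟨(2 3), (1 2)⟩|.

6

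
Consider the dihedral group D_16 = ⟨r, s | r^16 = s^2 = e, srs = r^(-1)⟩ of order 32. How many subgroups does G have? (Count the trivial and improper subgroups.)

|G| = 32, so by Lagrange every subgroup order divides 32. Divisors: 1, 2, 4, 8, 16, 32.
Subgroups by order — order 1: 1; order 2: 17; order 4: 9; order 8: 5; order 16: 3; order 32: 1.
Total: 1 + 17 + 9 + 5 + 3 + 1 = 36.

36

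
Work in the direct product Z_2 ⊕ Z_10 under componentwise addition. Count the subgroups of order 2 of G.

3

|G| = 20 and 2 | 20, so subgroups of order 2 are possible by Lagrange.
The subgroups of order 2 are: {(0,0), (0,5)}; {(0,0), (1,0)}; {(0,0), (1,5)}.
So G has 3 subgroups of order 2.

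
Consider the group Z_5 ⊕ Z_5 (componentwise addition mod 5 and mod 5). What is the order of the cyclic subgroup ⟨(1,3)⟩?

The order of (1,3) in Z_5 × Z_5 is lcm(ord(1) in Z_5, ord(3) in Z_5).
ord(1) = 5 and ord(3) = 5, so |⟨(1,3)⟩| = lcm(5, 5) = 5.

5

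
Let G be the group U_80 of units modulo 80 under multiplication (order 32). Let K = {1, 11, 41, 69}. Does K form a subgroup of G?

69 ∈ K but its inverse 29 ∉ K, so K is not a subgroup.

No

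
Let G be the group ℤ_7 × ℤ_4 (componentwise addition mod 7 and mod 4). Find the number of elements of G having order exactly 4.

2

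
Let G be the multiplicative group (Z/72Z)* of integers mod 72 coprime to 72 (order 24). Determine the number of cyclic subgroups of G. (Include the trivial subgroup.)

Group the elements of G by the cyclic subgroup they generate; each cyclic subgroup of order d accounts for φ(d) elements.
Cyclic subgroups by order — order 1: 1; order 2: 7; order 3: 1; order 6: 7.
Total: 16.

16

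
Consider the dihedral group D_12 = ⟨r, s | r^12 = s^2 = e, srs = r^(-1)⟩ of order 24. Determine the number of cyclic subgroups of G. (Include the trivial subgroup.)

A cyclic subgroup of order d is generated by each of its φ(d) elements of order d, so the cyclic subgroups of order d number (#elements of order d)/φ(d).
Cyclic subgroups by order — order 1: 1; order 2: 13; order 3: 1; order 4: 1; order 6: 1; order 12: 1.
Total: 18.

18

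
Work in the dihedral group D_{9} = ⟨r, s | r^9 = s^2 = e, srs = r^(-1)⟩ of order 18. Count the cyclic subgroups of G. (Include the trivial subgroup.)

Each element a generates a cyclic subgroup ⟨a⟩; distinct elements may generate the same one (a cyclic group of order d has φ(d) generators).
Cyclic subgroups by order — order 1: 1; order 2: 9; order 3: 1; order 9: 1.
Total: 12.

12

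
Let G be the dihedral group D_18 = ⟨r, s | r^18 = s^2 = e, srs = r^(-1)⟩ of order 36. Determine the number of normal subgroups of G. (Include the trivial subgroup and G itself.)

G has 45 subgroups. Checking conjugation-invariance by order — order 1: 1/1 normal; order 2: 1/19 normal; order 3: 1/1 normal; order 4: 0/9 normal; order 6: 1/7 normal; order 9: 1/1 normal; order 12: 0/3 normal; order 18: 3/3 normal; order 36: 1/1 normal.
Total normal subgroups: 9.

9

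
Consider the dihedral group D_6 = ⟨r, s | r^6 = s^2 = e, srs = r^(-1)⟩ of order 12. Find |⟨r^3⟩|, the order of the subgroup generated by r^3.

Computing powers of r^3: the smallest k with (r^3)^k = e is k = 2.

2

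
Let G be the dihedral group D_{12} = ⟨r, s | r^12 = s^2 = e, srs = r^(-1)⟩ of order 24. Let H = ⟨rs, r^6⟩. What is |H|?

|⟨rs⟩| = 2 and |⟨r^6⟩| = 2, so |H| is a multiple of lcm(2, 2) = 2 and divides |G| = 24.
Closing under the operation: H = {e, r^6, rs, r^7s}, so |H| = 4.

4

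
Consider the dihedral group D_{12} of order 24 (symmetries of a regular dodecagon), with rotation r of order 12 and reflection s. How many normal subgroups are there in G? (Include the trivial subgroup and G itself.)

G has 34 subgroups. Checking conjugation-invariance by order — order 1: 1/1 normal; order 2: 1/13 normal; order 3: 1/1 normal; order 4: 1/7 normal; order 6: 1/5 normal; order 8: 0/3 normal; order 12: 3/3 normal; order 24: 1/1 normal.
Total normal subgroups: 9.

9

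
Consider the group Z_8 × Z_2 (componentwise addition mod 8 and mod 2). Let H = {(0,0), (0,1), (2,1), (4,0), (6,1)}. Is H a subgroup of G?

No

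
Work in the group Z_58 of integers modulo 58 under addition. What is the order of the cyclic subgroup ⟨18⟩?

In Z_58, the order of an element a is n/gcd(a, n).
gcd(18, 58) = 2, so |⟨18⟩| = 58/2 = 29.

29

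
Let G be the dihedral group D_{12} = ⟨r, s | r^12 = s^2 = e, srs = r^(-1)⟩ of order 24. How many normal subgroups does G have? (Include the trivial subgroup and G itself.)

9

G has 34 subgroups. Checking conjugation-invariance by order — order 1: 1/1 normal; order 2: 1/13 normal; order 3: 1/1 normal; order 4: 1/7 normal; order 6: 1/5 normal; order 8: 0/3 normal; order 12: 3/3 normal; order 24: 1/1 normal.
Total normal subgroups: 9.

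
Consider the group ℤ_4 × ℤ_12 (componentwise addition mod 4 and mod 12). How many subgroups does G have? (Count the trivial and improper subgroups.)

30

|G| = 48, so by Lagrange every subgroup order divides 48. Divisors: 1, 2, 3, 4, 6, 8, 12, 16, 24, 48.
Subgroups by order — order 1: 1; order 2: 3; order 3: 1; order 4: 7; order 6: 3; order 8: 3; order 12: 7; order 16: 1; order 24: 3; order 48: 1.
Total: 1 + 3 + 1 + 7 + 3 + 3 + 7 + 1 + 3 + 1 = 30.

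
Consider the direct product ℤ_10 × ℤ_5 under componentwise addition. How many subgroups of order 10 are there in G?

|G| = 50 and 10 | 50, so subgroups of order 10 are possible by Lagrange.
The subgroups of order 10 are: {(0,0), (0,1), (0,2), (0,3), (0,4), (5,0), (5,1), (5,2), (5,3), (5,4)}; {(0,0), (1,0), (2,0), (3,0), (4,0), (5,0), (6,0), (7,0), (8,0), (9,0)}; {(0,0), (1,1), (2,2), (3,3), (4,4), (5,0), (6,1), (7,2), (8,3), (9,4)}; {(0,0), (1,2), (2,4), (3,1), (4,3), (5,0), (6,2), (7,4), (8,1), (9,3)}; … (6 in all).
So G has 6 subgroups of order 10.

6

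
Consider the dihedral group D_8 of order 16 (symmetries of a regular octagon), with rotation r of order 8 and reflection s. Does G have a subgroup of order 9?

No

9 does not divide |G| = 16, so by Lagrange no subgroup of order 9 exists.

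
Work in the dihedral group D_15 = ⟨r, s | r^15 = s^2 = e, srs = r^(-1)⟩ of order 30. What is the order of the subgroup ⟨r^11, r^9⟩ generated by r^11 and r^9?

15

|⟨r^11⟩| = 15 and |⟨r^9⟩| = 5, so |H| is a multiple of lcm(15, 5) = 15 and divides |G| = 30.
Closing under the operation: H = {e, r, r^2, r^3, r^4, r^5, r^6, r^7, r^8, r^9, r^10, r^11, r^12, r^13, r^14}, so |H| = 15.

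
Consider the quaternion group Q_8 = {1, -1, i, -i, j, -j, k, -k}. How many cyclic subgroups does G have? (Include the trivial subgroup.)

A cyclic subgroup of order d is generated by each of its φ(d) elements of order d, so the cyclic subgroups of order d number (#elements of order d)/φ(d).
Cyclic subgroups by order — order 1: 1; order 2: 1; order 4: 3.
Total: 5.

5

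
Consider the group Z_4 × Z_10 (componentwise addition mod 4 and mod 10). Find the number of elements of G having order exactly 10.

An element (a,b) has order lcm(ord(a), ord(b)); count pairs with lcm equal to 10.
Enumerating gives 12 such elements.

12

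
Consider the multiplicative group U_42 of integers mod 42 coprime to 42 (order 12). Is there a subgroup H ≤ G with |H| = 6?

6 | 12. A subgroup of order 6 is {1, 11, 23, 25, 29, 37}.

Yes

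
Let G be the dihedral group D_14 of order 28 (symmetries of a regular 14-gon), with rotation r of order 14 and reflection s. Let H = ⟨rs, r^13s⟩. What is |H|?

14

|⟨rs⟩| = 2 and |⟨r^13s⟩| = 2, so |H| is a multiple of lcm(2, 2) = 2 and divides |G| = 28.
Closing under the operation: H = {e, r^2, r^4, r^6, r^8, r^10, r^12, rs, r^3s, r^5s, r^7s, r^9s, r^11s, r^13s}, so |H| = 14.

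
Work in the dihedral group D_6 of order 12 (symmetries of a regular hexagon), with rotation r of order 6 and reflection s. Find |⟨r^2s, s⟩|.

|⟨r^2s⟩| = 2 and |⟨s⟩| = 2, so |H| is a multiple of lcm(2, 2) = 2 and divides |G| = 12.
Closing under the operation: H = {e, r^2, r^4, s, r^2s, r^4s}, so |H| = 6.

6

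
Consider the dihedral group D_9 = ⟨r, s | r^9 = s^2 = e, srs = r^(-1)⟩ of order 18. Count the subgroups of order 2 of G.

9

|G| = 18 and 2 | 18, so subgroups of order 2 are possible by Lagrange.
The subgroups of order 2 are: {e, r^2s}; {e, r^3s}; {e, r^4s}; {e, r^5s}; … (9 in all).
So G has 9 subgroups of order 2.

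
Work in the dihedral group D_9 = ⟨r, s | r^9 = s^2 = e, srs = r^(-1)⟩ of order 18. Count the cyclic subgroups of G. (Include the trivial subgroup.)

12

Each element a generates a cyclic subgroup ⟨a⟩; distinct elements may generate the same one (a cyclic group of order d has φ(d) generators).
Cyclic subgroups by order — order 1: 1; order 2: 9; order 3: 1; order 9: 1.
Total: 12.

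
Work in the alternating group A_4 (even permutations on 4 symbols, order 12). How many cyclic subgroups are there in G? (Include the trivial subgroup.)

Group the elements of G by the cyclic subgroup they generate; each cyclic subgroup of order d accounts for φ(d) elements.
Cyclic subgroups by order — order 1: 1; order 2: 3; order 3: 4.
Total: 8.

8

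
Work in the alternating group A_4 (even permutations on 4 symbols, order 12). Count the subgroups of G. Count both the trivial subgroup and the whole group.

10

|G| = 12, so by Lagrange every subgroup order divides 12. Divisors: 1, 2, 3, 4, 6, 12.
Subgroups by order — order 1: 1; order 2: 3; order 3: 4; order 4: 1; order 6: 0; order 12: 1.
Total: 1 + 3 + 4 + 1 + 0 + 1 = 10.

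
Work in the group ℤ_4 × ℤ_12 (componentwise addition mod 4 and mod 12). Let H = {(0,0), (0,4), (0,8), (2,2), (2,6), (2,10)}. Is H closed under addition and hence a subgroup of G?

Yes

|H| = 6 divides |G| = 48, consistent with Lagrange.
H contains the identity, every element's inverse is in H, and H is closed under +: it is a subgroup.
In fact H = ⟨(2,2)⟩.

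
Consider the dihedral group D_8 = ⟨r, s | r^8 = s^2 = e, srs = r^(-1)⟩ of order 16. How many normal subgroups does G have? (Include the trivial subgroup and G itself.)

7

G has 19 subgroups. Checking conjugation-invariance by order — order 1: 1/1 normal; order 2: 1/9 normal; order 4: 1/5 normal; order 8: 3/3 normal; order 16: 1/1 normal.
Total normal subgroups: 7.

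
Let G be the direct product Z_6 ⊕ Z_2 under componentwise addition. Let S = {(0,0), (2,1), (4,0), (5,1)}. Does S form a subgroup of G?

(4,0) ∈ S but its inverse (2,0) ∉ S, so S is not a subgroup.

No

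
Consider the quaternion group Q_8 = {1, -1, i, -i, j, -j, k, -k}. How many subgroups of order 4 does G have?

3

|G| = 8 and 4 | 8, so subgroups of order 4 are possible by Lagrange.
The subgroups of order 4 are: {1, -1, i, -i}; {1, -1, j, -j}; {1, -1, k, -k}.
So G has 3 subgroups of order 4.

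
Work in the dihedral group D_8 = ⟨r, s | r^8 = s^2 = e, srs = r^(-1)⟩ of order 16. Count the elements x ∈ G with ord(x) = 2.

9

Enumerating element orders in G gives 9 elements of order 2.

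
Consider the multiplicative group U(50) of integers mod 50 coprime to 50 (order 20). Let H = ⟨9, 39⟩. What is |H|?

|⟨9⟩| = 10 and |⟨39⟩| = 10, so |H| is a multiple of lcm(10, 10) = 10 and divides |G| = 20.
Closing under the operation: H = {1, 9, 11, 19, 21, 29, 31, 39, 41, 49}, so |H| = 10.

10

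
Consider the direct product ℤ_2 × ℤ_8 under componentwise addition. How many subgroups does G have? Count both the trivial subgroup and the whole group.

|G| = 16, so by Lagrange every subgroup order divides 16. Divisors: 1, 2, 4, 8, 16.
Subgroups by order — order 1: 1; order 2: 3; order 4: 3; order 8: 3; order 16: 1.
Total: 1 + 3 + 3 + 3 + 1 = 11.

11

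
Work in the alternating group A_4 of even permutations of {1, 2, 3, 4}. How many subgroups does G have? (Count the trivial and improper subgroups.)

10

|G| = 12, so by Lagrange every subgroup order divides 12. Divisors: 1, 2, 3, 4, 6, 12.
Subgroups by order — order 1: 1; order 2: 3; order 3: 4; order 4: 1; order 6: 0; order 12: 1.
Total: 1 + 3 + 4 + 1 + 0 + 1 = 10.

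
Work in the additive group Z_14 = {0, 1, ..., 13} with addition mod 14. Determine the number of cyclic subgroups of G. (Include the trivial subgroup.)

4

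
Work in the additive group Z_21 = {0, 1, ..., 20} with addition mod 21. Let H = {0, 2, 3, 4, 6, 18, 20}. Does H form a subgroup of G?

No

2 ∈ H but its inverse 19 ∉ H, so H is not a subgroup.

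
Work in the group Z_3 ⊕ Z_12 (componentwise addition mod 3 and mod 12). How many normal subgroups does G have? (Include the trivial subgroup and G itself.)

18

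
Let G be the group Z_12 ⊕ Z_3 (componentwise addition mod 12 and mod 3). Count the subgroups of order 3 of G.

4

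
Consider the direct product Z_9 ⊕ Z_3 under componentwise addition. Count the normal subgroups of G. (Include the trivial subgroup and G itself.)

10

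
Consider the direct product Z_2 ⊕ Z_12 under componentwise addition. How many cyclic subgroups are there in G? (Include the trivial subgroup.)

A cyclic subgroup of order d is generated by each of its φ(d) elements of order d, so the cyclic subgroups of order d number (#elements of order d)/φ(d).
Cyclic subgroups by order — order 1: 1; order 2: 3; order 3: 1; order 4: 2; order 6: 3; order 12: 2.
Total: 12.

12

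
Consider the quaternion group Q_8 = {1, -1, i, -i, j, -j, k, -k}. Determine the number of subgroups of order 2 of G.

|G| = 8 and 2 | 8, so subgroups of order 2 are possible by Lagrange.
The subgroups of order 2 are: {1, -1}.
So G has 1 subgroup of order 2.

1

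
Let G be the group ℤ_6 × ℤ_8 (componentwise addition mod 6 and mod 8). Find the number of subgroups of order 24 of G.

3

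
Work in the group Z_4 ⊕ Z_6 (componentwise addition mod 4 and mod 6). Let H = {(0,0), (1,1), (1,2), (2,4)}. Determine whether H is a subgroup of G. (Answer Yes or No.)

No

(1,1) ∈ H but its inverse (3,5) ∉ H, so H is not a subgroup.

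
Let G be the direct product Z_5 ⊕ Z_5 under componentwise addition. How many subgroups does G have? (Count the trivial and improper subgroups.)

|G| = 25, so by Lagrange every subgroup order divides 25. Divisors: 1, 5, 25.
Subgroups by order — order 1: 1; order 5: 6; order 25: 1.
Total: 1 + 6 + 1 = 8.

8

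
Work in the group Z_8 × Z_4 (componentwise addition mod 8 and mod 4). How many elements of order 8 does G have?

An element (a,b) has order lcm(ord(a), ord(b)); count pairs with lcm equal to 8.
Enumerating gives 16 such elements.

16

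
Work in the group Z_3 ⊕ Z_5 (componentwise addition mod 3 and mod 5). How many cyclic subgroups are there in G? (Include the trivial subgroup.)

A cyclic subgroup of order d is generated by each of its φ(d) elements of order d, so the cyclic subgroups of order d number (#elements of order d)/φ(d).
Cyclic subgroups by order — order 1: 1; order 3: 1; order 5: 1; order 15: 1.
Total: 4.

4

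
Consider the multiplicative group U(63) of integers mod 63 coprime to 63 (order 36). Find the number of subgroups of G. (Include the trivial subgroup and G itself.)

30

|G| = 36, so by Lagrange every subgroup order divides 36. Divisors: 1, 2, 3, 4, 6, 9, 12, 18, 36.
Subgroups by order — order 1: 1; order 2: 3; order 3: 4; order 4: 1; order 6: 12; order 9: 1; order 12: 4; order 18: 3; order 36: 1.
Total: 1 + 3 + 4 + 1 + 12 + 1 + 4 + 3 + 1 = 30.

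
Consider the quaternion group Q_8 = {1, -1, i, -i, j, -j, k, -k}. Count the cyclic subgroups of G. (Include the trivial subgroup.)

5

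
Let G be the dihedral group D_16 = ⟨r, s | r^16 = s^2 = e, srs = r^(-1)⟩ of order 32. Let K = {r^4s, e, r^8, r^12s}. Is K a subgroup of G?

Yes

|K| = 4 divides |G| = 32, consistent with Lagrange.
K contains the identity, every element's inverse is in K, and K is closed under ·: it is a subgroup.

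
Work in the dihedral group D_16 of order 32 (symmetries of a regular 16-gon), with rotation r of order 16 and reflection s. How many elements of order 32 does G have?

0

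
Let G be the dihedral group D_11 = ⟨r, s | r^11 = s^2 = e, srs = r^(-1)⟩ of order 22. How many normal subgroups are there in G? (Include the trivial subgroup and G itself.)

3

G has 14 subgroups. Checking conjugation-invariance by order — order 1: 1/1 normal; order 2: 0/11 normal; order 11: 1/1 normal; order 22: 1/1 normal.
Total normal subgroups: 3.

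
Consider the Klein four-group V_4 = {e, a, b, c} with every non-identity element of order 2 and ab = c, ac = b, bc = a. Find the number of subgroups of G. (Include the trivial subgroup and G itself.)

5

|G| = 4, so by Lagrange every subgroup order divides 4. Divisors: 1, 2, 4.
Subgroups by order — order 1: 1; order 2: 3; order 4: 1.
Total: 1 + 3 + 1 = 5.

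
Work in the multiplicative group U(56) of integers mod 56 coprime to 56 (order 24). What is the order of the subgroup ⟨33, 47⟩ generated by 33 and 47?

|⟨33⟩| = 6 and |⟨47⟩| = 6, so |H| is a multiple of lcm(6, 6) = 6 and divides |G| = 24.
Closing under the operation: H = {1, 9, 15, 17, 23, 25, 31, 33, 39, 41, 47, 55}, so |H| = 12.

12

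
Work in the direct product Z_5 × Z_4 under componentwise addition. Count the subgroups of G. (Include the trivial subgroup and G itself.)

|G| = 20, so by Lagrange every subgroup order divides 20. Divisors: 1, 2, 4, 5, 10, 20.
Subgroups by order — order 1: 1; order 2: 1; order 4: 1; order 5: 1; order 10: 1; order 20: 1.
Total: 1 + 1 + 1 + 1 + 1 + 1 = 6.

6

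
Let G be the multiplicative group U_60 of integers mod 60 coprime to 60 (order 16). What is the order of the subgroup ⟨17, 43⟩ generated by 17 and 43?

|⟨17⟩| = 4 and |⟨43⟩| = 4, so |H| is a multiple of lcm(4, 4) = 4 and divides |G| = 16.
Closing under the operation: H = {1, 7, 11, 17, 43, 49, 53, 59}, so |H| = 8.

8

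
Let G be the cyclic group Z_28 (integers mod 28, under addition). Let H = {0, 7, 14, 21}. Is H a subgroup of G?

Yes

|H| = 4 divides |G| = 28, consistent with Lagrange.
H contains the identity, every element's inverse is in H, and H is closed under +: it is a subgroup.
In fact H = ⟨21⟩.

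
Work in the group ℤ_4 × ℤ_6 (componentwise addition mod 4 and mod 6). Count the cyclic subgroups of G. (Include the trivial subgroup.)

12

Group the elements of G by the cyclic subgroup they generate; each cyclic subgroup of order d accounts for φ(d) elements.
Cyclic subgroups by order — order 1: 1; order 2: 3; order 3: 1; order 4: 2; order 6: 3; order 12: 2.
Total: 12.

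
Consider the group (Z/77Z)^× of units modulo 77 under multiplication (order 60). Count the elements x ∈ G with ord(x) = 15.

The elements of order 15 are: 4, 9, 16, 25, 37, 53, 58, 60.
That's 8.

8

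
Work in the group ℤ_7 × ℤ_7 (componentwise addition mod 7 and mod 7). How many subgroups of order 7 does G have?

|G| = 49 and 7 | 49, so subgroups of order 7 are possible by Lagrange.
The subgroups of order 7 are: {(0,0), (0,1), (0,2), (0,3), (0,4), (0,5), (0,6)}; {(0,0), (1,0), (2,0), (3,0), (4,0), (5,0), (6,0)}; {(0,0), (1,1), (2,2), (3,3), (4,4), (5,5), (6,6)}; {(0,0), (1,2), (2,4), (3,6), (4,1), (5,3), (6,5)}; … (8 in all).
So G has 8 subgroups of order 7.

8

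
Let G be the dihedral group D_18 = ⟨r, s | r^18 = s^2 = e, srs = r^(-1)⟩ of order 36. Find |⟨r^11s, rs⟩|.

18

|⟨r^11s⟩| = 2 and |⟨rs⟩| = 2, so |H| is a multiple of lcm(2, 2) = 2 and divides |G| = 36.
Closing under the operation: H = {e, r^2, r^4, r^6, r^8, r^10, r^12, r^14, r^16, rs, r^3s, r^5s, r^7s, r^9s, r^11s, r^13s, r^15s, r^17s}, so |H| = 18.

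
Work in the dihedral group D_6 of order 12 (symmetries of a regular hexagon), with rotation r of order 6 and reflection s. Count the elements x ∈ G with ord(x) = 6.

2

The elements of order 6 are: r, r^5.
That's 2.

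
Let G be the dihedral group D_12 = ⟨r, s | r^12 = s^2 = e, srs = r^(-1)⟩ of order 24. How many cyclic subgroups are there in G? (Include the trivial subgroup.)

18

Group the elements of G by the cyclic subgroup they generate; each cyclic subgroup of order d accounts for φ(d) elements.
Cyclic subgroups by order — order 1: 1; order 2: 13; order 3: 1; order 4: 1; order 6: 1; order 12: 1.
Total: 18.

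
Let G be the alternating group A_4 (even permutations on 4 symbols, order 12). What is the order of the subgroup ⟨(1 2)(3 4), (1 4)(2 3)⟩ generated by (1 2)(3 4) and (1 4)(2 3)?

4

|⟨(1 2)(3 4)⟩| = 2 and |⟨(1 4)(2 3)⟩| = 2, so |H| is a multiple of lcm(2, 2) = 2 and divides |G| = 12.
Closing under the operation: H = {e, (1 2)(3 4), (1 3)(2 4), (1 4)(2 3)}, so |H| = 4.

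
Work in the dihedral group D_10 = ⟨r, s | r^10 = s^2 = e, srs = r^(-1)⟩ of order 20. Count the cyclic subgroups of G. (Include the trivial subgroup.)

Group the elements of G by the cyclic subgroup they generate; each cyclic subgroup of order d accounts for φ(d) elements.
Cyclic subgroups by order — order 1: 1; order 2: 11; order 5: 1; order 10: 1.
Total: 14.

14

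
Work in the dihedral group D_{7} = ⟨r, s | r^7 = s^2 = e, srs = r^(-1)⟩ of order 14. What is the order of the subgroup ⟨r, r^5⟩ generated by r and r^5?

|⟨r⟩| = 7 and |⟨r^5⟩| = 7, so |H| is a multiple of lcm(7, 7) = 7 and divides |G| = 14.
Closing under the operation: H = {e, r, r^2, r^3, r^4, r^5, r^6}, so |H| = 7.

7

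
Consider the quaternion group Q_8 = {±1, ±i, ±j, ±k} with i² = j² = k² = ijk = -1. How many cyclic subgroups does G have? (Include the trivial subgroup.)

A cyclic subgroup of order d is generated by each of its φ(d) elements of order d, so the cyclic subgroups of order d number (#elements of order d)/φ(d).
Cyclic subgroups by order — order 1: 1; order 2: 1; order 4: 3.
Total: 5.

5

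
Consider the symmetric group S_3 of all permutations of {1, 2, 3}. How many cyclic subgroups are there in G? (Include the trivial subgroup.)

Group the elements of G by the cyclic subgroup they generate; each cyclic subgroup of order d accounts for φ(d) elements.
Cyclic subgroups by order — order 1: 1; order 2: 3; order 3: 1.
Total: 5.

5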